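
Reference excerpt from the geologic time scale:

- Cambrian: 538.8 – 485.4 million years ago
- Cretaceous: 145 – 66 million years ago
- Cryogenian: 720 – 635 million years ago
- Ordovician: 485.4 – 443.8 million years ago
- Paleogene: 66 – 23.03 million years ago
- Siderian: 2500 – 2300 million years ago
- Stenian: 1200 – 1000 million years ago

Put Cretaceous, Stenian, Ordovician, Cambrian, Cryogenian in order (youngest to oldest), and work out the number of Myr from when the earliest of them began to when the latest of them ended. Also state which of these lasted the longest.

Start ages (Ma): Stenian 1200, Cryogenian 720, Cambrian 538.8, Ordovician 485.4, Cretaceous 145.
Ordered youngest to oldest: Cretaceous, Ordovician, Cambrian, Cryogenian, Stenian.
Span = 1200 − 66 = 1134 Myr.
Durations: Cambrian 53.4, Ordovician 41.6, Stenian 200, Cretaceous 79, Cryogenian 85 → longest is Stenian (200 Myr).

Cretaceous → Ordovician → Cambrian → Cryogenian → Stenian; total span 1134 Myr; longest is Stenian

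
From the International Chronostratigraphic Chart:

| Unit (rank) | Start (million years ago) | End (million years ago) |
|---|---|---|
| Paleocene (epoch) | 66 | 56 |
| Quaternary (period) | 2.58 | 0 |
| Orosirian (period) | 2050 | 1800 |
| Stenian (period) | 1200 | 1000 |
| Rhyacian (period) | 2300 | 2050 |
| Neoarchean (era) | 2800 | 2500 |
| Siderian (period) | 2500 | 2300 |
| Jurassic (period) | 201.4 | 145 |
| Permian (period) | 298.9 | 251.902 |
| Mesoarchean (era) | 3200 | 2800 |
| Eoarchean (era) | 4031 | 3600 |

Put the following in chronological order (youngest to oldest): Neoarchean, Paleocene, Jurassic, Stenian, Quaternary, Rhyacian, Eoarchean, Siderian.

Quaternary → Paleocene → Jurassic → Stenian → Rhyacian → Siderian → Neoarchean → Eoarchean

Read off each span (Ma): Neoarchean 2800–2500; Paleocene 66–56; Jurassic 201.4–145; Stenian 1200–1000; Quaternary 2.58–0; Rhyacian 2300–2050; Eoarchean 4031–3600; Siderian 2500–2300.
Larger Ma is older, so oldest→youngest is Eoarchean, Neoarchean, Siderian, Rhyacian, Stenian, Jurassic, Paleocene, Quaternary; reverse it for youngest→oldest.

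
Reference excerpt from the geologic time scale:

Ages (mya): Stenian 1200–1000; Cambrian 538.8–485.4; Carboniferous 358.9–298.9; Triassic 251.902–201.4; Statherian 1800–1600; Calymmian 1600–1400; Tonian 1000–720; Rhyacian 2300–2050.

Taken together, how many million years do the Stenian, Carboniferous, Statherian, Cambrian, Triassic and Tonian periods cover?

843.902 million years

Duration is start − end for each: (1200 − 1000) + (358.9 − 298.9) + (1800 − 1600) + (538.8 − 485.4) + (251.902 − 201.4) + (1000 − 720).
That is 200 + 60 + 200 + 53.4 + 50.502 + 280, which totals 843.902 million years.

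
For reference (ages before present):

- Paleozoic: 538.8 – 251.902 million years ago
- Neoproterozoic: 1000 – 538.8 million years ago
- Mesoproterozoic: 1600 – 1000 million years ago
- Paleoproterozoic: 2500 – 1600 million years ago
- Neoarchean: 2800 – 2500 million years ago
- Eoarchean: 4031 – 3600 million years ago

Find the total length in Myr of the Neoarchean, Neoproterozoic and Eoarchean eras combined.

Each duration: Neoarchean = 300; Neoproterozoic = 461.2; Eoarchean = 431.
Sum: 300 + 461.2 + 431 = 1192.2 Myr.

1192.2 million years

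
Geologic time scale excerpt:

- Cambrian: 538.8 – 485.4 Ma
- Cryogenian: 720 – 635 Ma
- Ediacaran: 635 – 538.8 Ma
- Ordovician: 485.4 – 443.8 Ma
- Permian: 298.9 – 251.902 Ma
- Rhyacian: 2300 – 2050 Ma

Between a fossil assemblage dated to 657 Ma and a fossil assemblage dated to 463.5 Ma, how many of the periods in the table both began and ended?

2

657 Ma sits inside the Cryogenian (720–635) and 463.5 Ma inside the Ordovician (485.4–443.8); neither of those is wholly between the two dates.
The listed periods lying completely between them are Ediacaran, Cambrian — 2 in all.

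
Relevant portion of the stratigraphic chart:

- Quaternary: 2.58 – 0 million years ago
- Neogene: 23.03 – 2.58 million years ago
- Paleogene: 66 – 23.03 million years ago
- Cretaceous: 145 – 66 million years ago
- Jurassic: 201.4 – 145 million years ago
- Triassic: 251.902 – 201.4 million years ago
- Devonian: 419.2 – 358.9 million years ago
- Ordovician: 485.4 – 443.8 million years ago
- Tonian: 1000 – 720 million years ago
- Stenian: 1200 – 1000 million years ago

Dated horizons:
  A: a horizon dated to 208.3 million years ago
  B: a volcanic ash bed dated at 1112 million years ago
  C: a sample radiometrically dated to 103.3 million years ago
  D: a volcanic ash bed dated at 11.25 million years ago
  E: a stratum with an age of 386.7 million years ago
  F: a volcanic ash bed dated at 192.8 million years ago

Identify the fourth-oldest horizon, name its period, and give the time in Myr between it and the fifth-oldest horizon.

Sorted oldest-first by Ma: B (1112), E (386.7), A (208.3), F (192.8), C (103.3), D (11.25).
The fourth oldest is F at 192.8 Ma, which lies in 201.4–145 Ma: the Jurassic.
The fifth oldest is C at 103.3 Ma; separation = |192.8 − 103.3| = 89.5 Myr.

F, in the Jurassic; 89.5 million years to C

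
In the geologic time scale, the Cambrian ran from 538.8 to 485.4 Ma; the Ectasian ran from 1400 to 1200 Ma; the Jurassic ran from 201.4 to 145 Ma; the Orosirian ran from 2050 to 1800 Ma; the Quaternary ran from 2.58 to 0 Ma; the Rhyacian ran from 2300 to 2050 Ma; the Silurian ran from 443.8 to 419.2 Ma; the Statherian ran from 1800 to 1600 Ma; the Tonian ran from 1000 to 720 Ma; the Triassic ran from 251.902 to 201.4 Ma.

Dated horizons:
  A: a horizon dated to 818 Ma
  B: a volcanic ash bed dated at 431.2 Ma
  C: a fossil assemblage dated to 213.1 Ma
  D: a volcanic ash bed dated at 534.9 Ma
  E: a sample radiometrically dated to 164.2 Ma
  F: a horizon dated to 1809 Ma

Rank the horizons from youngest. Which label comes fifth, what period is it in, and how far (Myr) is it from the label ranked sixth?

Sorted youngest-first by Ma: E (164.2), C (213.1), B (431.2), D (534.9), A (818), F (1809).
The fifth youngest is A at 818 Ma, which lies in 1000–720 Ma: the Tonian.
The sixth youngest is F at 1809 Ma; separation = |818 − 1809| = 991 Myr.

A, in the Tonian; 991 million years to F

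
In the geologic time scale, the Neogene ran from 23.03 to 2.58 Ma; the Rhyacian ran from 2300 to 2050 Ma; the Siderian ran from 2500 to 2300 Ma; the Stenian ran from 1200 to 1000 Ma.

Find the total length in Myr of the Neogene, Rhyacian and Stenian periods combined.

Duration is start − end for each: (23.03 − 2.58) + (2300 − 2050) + (1200 − 1000).
That is 20.45 + 250 + 200, which totals 470.45 million years.

470.45 million years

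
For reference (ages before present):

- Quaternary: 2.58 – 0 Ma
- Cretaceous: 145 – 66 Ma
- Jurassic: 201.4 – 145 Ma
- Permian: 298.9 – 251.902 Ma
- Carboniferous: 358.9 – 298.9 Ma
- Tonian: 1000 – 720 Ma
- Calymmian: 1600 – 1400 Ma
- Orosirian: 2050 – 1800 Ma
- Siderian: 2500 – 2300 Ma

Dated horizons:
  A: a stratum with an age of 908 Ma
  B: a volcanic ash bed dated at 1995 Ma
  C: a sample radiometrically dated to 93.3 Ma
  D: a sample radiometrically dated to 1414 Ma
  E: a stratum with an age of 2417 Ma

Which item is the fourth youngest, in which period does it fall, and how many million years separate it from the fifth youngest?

Smaller Ma means younger, so youngest first: C 93.3 < A 908 < D 1414 < B 1995 < E 2417.
Counting 4 along gives B (1995 Ma); the excerpt puts that inside the Orosirian, 2050–1800 Ma.
Next in line is E (2417 Ma), and 2417 − 1995 = 422 Myr.

B, in the Orosirian; 422 million years to E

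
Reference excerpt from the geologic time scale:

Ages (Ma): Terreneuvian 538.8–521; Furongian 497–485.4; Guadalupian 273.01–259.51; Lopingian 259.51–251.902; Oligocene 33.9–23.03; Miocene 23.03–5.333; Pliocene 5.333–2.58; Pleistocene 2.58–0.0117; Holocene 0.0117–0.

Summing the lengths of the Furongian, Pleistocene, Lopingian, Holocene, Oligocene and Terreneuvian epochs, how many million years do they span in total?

Duration is start − end for each: (497 − 485.4) + (2.58 − 0.0117) + (259.51 − 251.902) + (0.0117 − 0) + (33.9 − 23.03) + (538.8 − 521).
That is 11.6 + 2.5683 + 7.608 + 0.0117 + 10.87 + 17.8, which totals 50.458 million years.

50.458 million years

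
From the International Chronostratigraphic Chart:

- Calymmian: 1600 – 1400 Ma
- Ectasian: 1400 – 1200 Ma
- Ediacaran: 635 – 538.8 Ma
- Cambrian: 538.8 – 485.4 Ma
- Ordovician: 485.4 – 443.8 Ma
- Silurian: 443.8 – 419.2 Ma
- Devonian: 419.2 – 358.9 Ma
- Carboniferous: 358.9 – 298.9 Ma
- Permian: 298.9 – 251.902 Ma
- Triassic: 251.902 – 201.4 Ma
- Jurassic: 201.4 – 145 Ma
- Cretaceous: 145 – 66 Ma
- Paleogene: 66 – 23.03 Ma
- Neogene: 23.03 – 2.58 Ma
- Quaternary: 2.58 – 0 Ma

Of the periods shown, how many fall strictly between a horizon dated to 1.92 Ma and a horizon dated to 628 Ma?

628 Ma sits inside the Ediacaran (635–538.8) and 1.92 Ma inside the Quaternary (2.58–0); neither of those is wholly between the two dates.
The listed periods lying completely between them are Cambrian, Ordovician, Silurian, Devonian, Carboniferous, Permian, Triassic, Jurassic, Cretaceous, Paleogene, Neogene — 11 in all.

11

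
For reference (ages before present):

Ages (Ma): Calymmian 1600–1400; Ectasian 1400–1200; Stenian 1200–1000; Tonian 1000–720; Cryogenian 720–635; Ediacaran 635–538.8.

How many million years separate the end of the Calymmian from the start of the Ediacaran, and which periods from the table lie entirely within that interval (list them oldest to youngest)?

End of Calymmian = 1400 Ma; start of Ediacaran = 635 Ma.
Gap = 1400 − 635 = 765 Myr.
Periods wholly inside 1400–635 Ma: Ectasian (1400–1200), Stenian (1200–1000), Tonian (1000–720), Cryogenian (720–635).

765 million years; Ectasian, Stenian, Tonian, Cryogenian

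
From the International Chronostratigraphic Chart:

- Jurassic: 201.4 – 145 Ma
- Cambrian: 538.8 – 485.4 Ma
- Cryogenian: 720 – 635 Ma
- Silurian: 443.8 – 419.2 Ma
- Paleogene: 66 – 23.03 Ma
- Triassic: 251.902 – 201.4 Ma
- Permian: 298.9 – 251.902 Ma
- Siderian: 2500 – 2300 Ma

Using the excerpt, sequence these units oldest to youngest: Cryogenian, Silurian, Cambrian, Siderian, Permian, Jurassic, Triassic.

The oldest of these is Siderian (starts 2500 Ma) and the youngest is Jurassic (ends 145 Ma).
In between, by decreasing start age: Cryogenian (720), Cambrian (538.8), Silurian (443.8), Permian (298.9), Triassic (251.902).

Siderian → Cryogenian → Cambrian → Silurian → Permian → Triassic → Jurassic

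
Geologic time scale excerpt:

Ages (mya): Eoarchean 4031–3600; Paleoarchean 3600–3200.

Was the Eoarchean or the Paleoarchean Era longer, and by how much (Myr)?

Eoarchean, by 31 million years

Eoarchean: 4031 − 3600 = 431 Myr.
Paleoarchean: 3600 − 3200 = 400 Myr.
Difference: 431 − 400 = 31 Myr, so the Eoarchean was longer.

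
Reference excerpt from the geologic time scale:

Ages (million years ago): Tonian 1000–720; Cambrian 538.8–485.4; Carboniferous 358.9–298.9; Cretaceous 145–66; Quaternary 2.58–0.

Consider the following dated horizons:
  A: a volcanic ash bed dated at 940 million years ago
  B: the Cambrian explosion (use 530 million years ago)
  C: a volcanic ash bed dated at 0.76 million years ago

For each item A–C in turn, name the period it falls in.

A — Tonian; B — Cambrian; C — Quaternary

Match each age against the start–end ranges in the excerpt: A = 940 Ma → Tonian (1000–720); B = 530 Ma → Cambrian (538.8–485.4); C = 0.76 Ma → Quaternary (2.58–0).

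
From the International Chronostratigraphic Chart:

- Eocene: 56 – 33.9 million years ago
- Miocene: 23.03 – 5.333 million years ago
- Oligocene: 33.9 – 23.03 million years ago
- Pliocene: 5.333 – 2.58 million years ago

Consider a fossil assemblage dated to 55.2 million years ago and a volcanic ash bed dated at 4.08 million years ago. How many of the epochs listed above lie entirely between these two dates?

2

55.2 Ma sits inside the Eocene (56–33.9) and 4.08 Ma inside the Pliocene (5.333–2.58); neither of those is wholly between the two dates.
The listed epochs lying completely between them are Oligocene, Miocene — 2 in all.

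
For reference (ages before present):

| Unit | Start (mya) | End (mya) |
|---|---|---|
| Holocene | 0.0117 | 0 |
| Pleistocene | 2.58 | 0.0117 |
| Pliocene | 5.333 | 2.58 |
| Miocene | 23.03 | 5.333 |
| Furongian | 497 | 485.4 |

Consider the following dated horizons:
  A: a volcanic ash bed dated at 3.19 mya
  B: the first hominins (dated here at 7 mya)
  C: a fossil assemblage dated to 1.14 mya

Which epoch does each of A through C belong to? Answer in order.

A — Pliocene; B — Miocene; C — Pleistocene

A: 3.19 Ma lies in 5.333–2.58 Ma, so Pliocene.
B: 7 Ma lies in 23.03–5.333 Ma, so Miocene.
C: 1.14 Ma lies in 2.58–0.0117 Ma, so Pleistocene.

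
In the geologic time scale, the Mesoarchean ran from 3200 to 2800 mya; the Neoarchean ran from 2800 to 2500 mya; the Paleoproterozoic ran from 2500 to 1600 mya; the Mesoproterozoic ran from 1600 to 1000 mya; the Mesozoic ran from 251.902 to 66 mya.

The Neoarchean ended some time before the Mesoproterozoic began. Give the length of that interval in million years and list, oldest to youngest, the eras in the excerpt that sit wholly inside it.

900 million years; Paleoproterozoic

End of Neoarchean = 2500 Ma; start of Mesoproterozoic = 1600 Ma.
Gap = 2500 − 1600 = 900 Myr.
Eras wholly inside 2500–1600 Ma: Paleoproterozoic (2500–1600).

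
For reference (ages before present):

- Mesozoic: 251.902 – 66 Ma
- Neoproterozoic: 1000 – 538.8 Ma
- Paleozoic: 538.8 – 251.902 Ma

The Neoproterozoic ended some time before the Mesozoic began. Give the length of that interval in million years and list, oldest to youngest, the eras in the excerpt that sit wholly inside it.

286.898 million years; Paleozoic

End of Neoproterozoic = 538.8 Ma; start of Mesozoic = 251.902 Ma.
Gap = 538.8 − 251.902 = 286.898 Myr.
Eras wholly inside 538.8–251.902 Ma: Paleozoic (538.8–251.902).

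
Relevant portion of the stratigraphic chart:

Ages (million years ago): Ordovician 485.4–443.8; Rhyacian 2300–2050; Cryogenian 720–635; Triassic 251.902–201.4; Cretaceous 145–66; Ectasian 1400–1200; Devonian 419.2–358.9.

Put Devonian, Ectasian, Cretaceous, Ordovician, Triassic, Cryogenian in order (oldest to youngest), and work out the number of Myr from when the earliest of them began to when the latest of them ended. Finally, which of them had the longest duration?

From the excerpt: Devonian 419.2–358.9; Ectasian 1400–1200; Cretaceous 145–66; Ordovician 485.4–443.8; Triassic 251.902–201.4; Cryogenian 720–635 (Ma).
Larger Ma is earlier, so the oldest is Ectasian and the youngest is Cretaceous; oldest to youngest: Ectasian, Cryogenian, Ordovician, Devonian, Triassic, Cretaceous.
Oldest start 1400 minus youngest end 66 gives 1334 Myr overall.
Individual lengths (start − end): Ectasian 200; Cryogenian 85; Devonian 60.3; Triassic 50.502; Cretaceous 79; Ordovician 41.6. The largest is Ectasian at 200 Myr.

Ectasian → Cryogenian → Ordovician → Devonian → Triassic → Cretaceous; total span 1334 Myr; longest is Ectasian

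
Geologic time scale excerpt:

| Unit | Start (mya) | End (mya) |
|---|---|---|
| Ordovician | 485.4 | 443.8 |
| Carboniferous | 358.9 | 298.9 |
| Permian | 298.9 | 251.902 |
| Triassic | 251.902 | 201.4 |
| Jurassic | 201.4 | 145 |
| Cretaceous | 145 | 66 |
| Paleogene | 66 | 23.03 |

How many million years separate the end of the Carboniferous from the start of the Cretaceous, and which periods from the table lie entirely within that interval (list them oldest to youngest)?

153.9 million years; Permian, Triassic, Jurassic

The Carboniferous closes at 298.9 Ma and the Cretaceous opens at 145 Ma, so the interval is 298.9 − 145 = 153.9 Myr.
A period fits inside if it starts at or after 298.9 Ma and ends at or before 145 Ma; oldest first that gives Permian, Triassic, Jurassic.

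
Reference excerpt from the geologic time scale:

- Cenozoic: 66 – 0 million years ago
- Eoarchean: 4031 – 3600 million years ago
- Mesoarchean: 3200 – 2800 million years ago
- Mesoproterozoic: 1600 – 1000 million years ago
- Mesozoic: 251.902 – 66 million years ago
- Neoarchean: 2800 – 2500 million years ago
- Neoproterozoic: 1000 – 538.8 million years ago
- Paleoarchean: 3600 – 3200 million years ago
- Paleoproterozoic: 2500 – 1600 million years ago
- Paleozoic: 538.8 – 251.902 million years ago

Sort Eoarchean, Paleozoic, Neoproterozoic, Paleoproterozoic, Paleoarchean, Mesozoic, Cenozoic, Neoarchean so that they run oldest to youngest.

Eoarchean, then Paleoarchean, then Neoarchean, then Paleoproterozoic, then Neoproterozoic, then Paleozoic, then Mesozoic, then Cenozoic

Read off each span (Ma): Eoarchean 4031–3600; Paleozoic 538.8–251.902; Neoproterozoic 1000–538.8; Paleoproterozoic 2500–1600; Paleoarchean 3600–3200; Mesozoic 251.902–66; Cenozoic 66–0; Neoarchean 2800–2500.
Larger Ma is older, so oldest→youngest is Eoarchean, Paleoarchean, Neoarchean, Paleoproterozoic, Neoproterozoic, Paleozoic, Mesozoic, Cenozoic.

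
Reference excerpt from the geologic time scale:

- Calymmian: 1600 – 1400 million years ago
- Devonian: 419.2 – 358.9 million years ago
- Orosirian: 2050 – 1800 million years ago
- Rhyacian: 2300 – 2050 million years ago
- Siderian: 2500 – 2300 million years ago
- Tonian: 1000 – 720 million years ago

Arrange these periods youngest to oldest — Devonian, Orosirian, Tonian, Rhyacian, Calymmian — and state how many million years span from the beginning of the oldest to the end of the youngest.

Start ages (Ma): Rhyacian 2300, Orosirian 2050, Calymmian 1600, Tonian 1000, Devonian 419.2.
Ordered youngest to oldest: Devonian, Tonian, Calymmian, Orosirian, Rhyacian.
Span = 2300 − 358.9 = 1941.1 Myr.

Devonian, Tonian, Calymmian, Orosirian, Rhyacian; total span 1941.1 Myr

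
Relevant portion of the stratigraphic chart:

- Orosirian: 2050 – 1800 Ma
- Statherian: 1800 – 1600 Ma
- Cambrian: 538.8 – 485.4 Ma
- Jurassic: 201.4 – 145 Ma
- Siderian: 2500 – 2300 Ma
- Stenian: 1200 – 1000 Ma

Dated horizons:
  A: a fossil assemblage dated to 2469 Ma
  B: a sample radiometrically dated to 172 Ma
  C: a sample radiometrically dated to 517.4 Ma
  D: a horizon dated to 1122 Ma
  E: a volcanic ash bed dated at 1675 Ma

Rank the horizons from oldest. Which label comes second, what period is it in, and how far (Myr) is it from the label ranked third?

E, in the Statherian; 553 million years to D

Sorted oldest-first by Ma: A (2469), E (1675), D (1122), C (517.4), B (172).
The second oldest is E at 1675 Ma, which lies in 1800–1600 Ma: the Statherian.
The third oldest is D at 1122 Ma; separation = |1675 − 1122| = 553 Myr.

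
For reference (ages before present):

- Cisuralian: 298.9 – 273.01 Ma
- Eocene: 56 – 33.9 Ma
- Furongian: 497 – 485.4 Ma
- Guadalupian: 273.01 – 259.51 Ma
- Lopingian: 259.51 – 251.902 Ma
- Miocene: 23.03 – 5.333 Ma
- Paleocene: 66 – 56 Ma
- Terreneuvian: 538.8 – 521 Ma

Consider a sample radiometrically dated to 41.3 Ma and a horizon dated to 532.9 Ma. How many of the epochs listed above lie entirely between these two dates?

The older date is 532.9 Ma and the younger is 41.3 Ma.
Epochs with start < 532.9 and end > 41.3 Ma: Furongian (497–485.4), Cisuralian (298.9–273.01), Guadalupian (273.01–259.51), Lopingian (259.51–251.902), Paleocene (66–56).
That is 5 complete epochs.

5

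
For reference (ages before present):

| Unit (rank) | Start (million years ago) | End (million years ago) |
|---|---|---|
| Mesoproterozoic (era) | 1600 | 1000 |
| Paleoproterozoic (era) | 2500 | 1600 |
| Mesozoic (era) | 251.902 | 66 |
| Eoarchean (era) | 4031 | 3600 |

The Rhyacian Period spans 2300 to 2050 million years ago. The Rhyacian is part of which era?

The Rhyacian (2300–2050 Ma) lies entirely within 2500–1600 Ma, the Paleoproterozoic Era.

Paleoproterozoic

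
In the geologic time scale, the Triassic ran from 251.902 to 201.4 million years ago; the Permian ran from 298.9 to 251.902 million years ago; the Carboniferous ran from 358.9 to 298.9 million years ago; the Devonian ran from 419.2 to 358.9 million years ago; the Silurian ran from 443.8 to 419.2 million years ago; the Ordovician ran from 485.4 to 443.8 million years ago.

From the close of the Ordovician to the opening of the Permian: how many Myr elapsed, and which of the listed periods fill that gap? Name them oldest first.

144.9 million years; Silurian, Devonian, Carboniferous

The Ordovician closes at 443.8 Ma and the Permian opens at 298.9 Ma, so the interval is 443.8 − 298.9 = 144.9 Myr.
A period fits inside if it starts at or after 443.8 Ma and ends at or before 298.9 Ma; oldest first that gives Silurian, Devonian, Carboniferous.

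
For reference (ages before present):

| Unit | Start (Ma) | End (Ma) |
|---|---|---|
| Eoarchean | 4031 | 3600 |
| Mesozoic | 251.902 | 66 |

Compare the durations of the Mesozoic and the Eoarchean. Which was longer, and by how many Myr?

Eoarchean, by 245.098 million years

Mesozoic: 251.902 − 66 = 185.902 Myr.
Eoarchean: 4031 − 3600 = 431 Myr.
Difference: 431 − 185.902 = 245.098 Myr, so the Eoarchean was longer.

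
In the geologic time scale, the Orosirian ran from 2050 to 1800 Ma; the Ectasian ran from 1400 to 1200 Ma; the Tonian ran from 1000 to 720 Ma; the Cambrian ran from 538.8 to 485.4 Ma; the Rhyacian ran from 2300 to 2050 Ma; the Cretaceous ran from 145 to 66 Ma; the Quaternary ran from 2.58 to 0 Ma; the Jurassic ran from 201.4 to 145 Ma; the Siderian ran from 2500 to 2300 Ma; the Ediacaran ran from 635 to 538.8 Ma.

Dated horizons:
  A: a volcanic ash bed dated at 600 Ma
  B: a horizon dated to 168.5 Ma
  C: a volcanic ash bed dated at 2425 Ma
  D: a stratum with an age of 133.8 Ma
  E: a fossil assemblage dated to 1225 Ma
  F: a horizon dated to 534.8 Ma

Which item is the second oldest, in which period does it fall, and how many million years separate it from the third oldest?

E, in the Ectasian; 625 million years to A

Sorted oldest-first by Ma: C (2425), E (1225), A (600), F (534.8), B (168.5), D (133.8).
The second oldest is E at 1225 Ma, which lies in 1400–1200 Ma: the Ectasian.
The third oldest is A at 600 Ma; separation = |1225 − 600| = 625 Myr.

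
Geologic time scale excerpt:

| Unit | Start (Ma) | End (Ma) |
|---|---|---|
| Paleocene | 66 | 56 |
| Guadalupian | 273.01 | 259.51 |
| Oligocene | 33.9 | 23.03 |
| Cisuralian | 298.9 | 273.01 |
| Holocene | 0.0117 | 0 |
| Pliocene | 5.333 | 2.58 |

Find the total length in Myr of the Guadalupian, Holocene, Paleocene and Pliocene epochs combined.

26.2647 million years

Duration is start − end for each: (273.01 − 259.51) + (0.0117 − 0) + (66 − 56) + (5.333 − 2.58).
That is 13.5 + 0.0117 + 10 + 2.753, which totals 26.2647 million years.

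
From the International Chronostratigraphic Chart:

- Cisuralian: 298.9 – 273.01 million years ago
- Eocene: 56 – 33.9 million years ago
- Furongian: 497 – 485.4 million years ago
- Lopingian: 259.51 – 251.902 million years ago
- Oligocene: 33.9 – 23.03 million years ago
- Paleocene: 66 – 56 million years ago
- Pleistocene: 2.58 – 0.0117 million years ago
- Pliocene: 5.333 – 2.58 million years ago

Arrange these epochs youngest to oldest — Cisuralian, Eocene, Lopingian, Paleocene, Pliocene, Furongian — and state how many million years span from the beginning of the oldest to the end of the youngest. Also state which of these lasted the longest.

Start ages (Ma): Furongian 497, Cisuralian 298.9, Lopingian 259.51, Paleocene 66, Eocene 56, Pliocene 5.333.
Ordered youngest to oldest: Pliocene, Eocene, Paleocene, Lopingian, Cisuralian, Furongian.
Span = 497 − 2.58 = 494.42 Myr.
Durations: Cisuralian 25.89, Paleocene 10, Pliocene 2.753, Lopingian 7.608, Furongian 11.6, Eocene 22.1 → longest is Cisuralian (25.89 Myr).

Pliocene, Eocene, Paleocene, Lopingian, Cisuralian, Furongian; total span 494.42 Myr; longest is Cisuralian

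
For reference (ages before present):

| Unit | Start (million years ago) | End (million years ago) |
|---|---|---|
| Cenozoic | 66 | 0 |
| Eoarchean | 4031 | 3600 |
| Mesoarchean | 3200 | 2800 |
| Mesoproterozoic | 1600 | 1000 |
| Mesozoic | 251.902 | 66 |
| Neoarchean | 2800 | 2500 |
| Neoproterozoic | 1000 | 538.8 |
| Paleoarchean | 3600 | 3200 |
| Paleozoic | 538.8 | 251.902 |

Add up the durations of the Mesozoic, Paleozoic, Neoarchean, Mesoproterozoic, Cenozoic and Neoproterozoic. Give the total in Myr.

Each duration: Mesozoic = 185.902; Paleozoic = 286.898; Neoarchean = 300; Mesoproterozoic = 600; Cenozoic = 66; Neoproterozoic = 461.2.
Sum: 185.902 + 286.898 + 300 + 600 + 66 + 461.2 = 1900 Myr.

1900 million years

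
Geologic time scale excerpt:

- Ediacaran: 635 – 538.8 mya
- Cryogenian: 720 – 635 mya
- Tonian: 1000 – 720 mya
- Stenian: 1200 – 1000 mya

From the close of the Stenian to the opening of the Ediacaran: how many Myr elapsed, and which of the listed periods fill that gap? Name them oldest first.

End of Stenian = 1000 Ma; start of Ediacaran = 635 Ma.
Gap = 1000 − 635 = 365 Myr.
Periods wholly inside 1000–635 Ma: Tonian (1000–720), Cryogenian (720–635).

365 million years; Tonian, Cryogenian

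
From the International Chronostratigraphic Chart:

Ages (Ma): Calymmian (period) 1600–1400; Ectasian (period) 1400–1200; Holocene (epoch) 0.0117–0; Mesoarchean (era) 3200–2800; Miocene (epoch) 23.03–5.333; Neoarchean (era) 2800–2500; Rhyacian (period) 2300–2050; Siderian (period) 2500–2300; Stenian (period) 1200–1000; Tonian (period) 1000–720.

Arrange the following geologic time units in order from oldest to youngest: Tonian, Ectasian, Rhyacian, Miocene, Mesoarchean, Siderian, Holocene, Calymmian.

Sorting by start age (descending Ma, since larger Ma = older): Mesoarchean start 3200, Siderian start 2500, Rhyacian start 2300, Calymmian start 1600, Ectasian start 1400, Tonian start 1000, Miocene start 23.03, Holocene start 0.0117.

Mesoarchean, Siderian, Rhyacian, Calymmian, Ectasian, Tonian, Miocene, Holocene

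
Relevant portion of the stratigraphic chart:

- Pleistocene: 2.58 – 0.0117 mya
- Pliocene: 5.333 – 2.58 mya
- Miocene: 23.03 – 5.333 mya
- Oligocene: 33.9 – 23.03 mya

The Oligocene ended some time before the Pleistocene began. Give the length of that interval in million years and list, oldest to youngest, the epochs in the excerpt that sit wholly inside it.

20.45 million years; Miocene, Pliocene

The Oligocene closes at 23.03 Ma and the Pleistocene opens at 2.58 Ma, so the interval is 23.03 − 2.58 = 20.45 Myr.
An epoch fits inside if it starts at or after 23.03 Ma and ends at or before 2.58 Ma; oldest first that gives Miocene, Pliocene.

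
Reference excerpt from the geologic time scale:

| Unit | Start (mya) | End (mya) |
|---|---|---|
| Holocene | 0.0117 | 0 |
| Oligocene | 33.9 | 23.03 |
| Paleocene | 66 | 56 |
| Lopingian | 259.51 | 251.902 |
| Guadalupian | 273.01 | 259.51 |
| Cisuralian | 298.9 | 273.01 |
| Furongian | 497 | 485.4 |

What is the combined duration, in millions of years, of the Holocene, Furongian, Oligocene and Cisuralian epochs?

Each duration: Holocene = 0.0117; Furongian = 11.6; Oligocene = 10.87; Cisuralian = 25.89.
Sum: 0.0117 + 11.6 + 10.87 + 25.89 = 48.3717 Myr.

48.3717 million years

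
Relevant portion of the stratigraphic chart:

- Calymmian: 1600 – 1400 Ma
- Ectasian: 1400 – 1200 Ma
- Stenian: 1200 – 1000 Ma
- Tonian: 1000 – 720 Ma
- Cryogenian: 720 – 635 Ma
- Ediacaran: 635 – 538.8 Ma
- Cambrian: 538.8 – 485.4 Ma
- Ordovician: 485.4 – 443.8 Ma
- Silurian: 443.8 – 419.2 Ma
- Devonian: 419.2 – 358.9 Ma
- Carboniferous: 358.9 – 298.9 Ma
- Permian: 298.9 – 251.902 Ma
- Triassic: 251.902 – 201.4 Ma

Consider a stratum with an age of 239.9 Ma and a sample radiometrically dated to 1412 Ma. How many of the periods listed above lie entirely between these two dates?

1412 Ma sits inside the Calymmian (1600–1400) and 239.9 Ma inside the Triassic (251.902–201.4); neither of those is wholly between the two dates.
The listed periods lying completely between them are Ectasian, Stenian, Tonian, Cryogenian, Ediacaran, Cambrian, Ordovician, Silurian, Devonian, Carboniferous, Permian — 11 in all.

11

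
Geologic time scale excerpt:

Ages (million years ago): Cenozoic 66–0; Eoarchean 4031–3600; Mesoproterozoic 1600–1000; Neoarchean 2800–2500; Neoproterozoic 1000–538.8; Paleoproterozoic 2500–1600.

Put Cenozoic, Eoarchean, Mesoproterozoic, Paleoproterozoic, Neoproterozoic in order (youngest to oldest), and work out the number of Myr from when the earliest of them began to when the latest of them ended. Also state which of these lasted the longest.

Start ages (Ma): Eoarchean 4031, Paleoproterozoic 2500, Mesoproterozoic 1600, Neoproterozoic 1000, Cenozoic 66.
Ordered youngest to oldest: Cenozoic, Neoproterozoic, Mesoproterozoic, Paleoproterozoic, Eoarchean.
Span = 4031 − 0 = 4031 Myr.
Durations: Neoproterozoic 461.2, Paleoproterozoic 900, Mesoproterozoic 600, Eoarchean 431, Cenozoic 66 → longest is Paleoproterozoic (900 Myr).

Cenozoic → Neoproterozoic → Mesoproterozoic → Paleoproterozoic → Eoarchean; total span 4031 Myr; longest is Paleoproterozoic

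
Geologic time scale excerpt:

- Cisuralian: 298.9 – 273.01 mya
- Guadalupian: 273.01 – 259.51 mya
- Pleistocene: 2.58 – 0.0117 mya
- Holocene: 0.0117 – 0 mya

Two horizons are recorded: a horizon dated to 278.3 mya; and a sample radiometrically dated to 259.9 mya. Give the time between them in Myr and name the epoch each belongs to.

Elapsed time: 278.3 − 259.9 = 18.4 Myr.
278.3 Ma lies within 298.9–273.01 Ma: Cisuralian.
259.9 Ma lies within 273.01–259.51 Ma: Guadalupian.

18.4 million years apart; the first in the Cisuralian, the second in the Guadalupian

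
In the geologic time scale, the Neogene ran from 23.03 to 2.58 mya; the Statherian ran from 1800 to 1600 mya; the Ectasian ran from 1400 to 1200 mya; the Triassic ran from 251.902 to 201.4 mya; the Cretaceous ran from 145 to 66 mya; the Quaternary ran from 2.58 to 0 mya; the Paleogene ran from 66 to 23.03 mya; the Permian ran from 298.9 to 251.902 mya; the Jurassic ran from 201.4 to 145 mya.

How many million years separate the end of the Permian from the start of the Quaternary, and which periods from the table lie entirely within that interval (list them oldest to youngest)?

249.322 million years; Triassic, Jurassic, Cretaceous, Paleogene, Neogene

End of Permian = 251.902 Ma; start of Quaternary = 2.58 Ma.
Gap = 251.902 − 2.58 = 249.322 Myr.
Periods wholly inside 251.902–2.58 Ma: Triassic (251.902–201.4), Jurassic (201.4–145), Cretaceous (145–66), Paleogene (66–23.03), Neogene (23.03–2.58).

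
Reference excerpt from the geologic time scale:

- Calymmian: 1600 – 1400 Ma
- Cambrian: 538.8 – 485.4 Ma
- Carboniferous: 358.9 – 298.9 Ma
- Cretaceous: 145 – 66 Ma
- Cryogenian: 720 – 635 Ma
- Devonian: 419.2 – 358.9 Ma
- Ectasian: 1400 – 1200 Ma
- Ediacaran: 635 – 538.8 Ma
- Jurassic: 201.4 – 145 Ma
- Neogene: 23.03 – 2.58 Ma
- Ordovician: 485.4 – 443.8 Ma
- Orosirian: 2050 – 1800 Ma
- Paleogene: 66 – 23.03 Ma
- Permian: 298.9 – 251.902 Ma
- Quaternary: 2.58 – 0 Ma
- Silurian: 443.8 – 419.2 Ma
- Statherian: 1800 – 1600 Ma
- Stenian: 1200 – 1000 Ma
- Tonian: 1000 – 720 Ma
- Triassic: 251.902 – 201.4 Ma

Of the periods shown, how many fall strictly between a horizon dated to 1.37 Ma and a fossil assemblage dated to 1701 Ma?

1701 Ma sits inside the Statherian (1800–1600) and 1.37 Ma inside the Quaternary (2.58–0); neither of those is wholly between the two dates.
The listed periods lying completely between them are Calymmian, Ectasian, Stenian, Tonian, Cryogenian, Ediacaran, Cambrian, Ordovician, Silurian, Devonian, Carboniferous, Permian, Triassic, Jurassic, Cretaceous, Paleogene, Neogene — 17 in all.

17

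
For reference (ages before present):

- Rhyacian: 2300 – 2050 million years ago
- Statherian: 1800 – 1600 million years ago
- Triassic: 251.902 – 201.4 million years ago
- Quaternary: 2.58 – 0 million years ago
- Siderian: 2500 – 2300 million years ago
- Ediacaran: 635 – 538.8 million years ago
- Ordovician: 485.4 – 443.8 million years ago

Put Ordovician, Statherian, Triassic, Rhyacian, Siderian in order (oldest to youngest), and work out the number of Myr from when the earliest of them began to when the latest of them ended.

Start ages (Ma): Siderian 2500, Rhyacian 2300, Statherian 1800, Ordovician 485.4, Triassic 251.902.
Ordered oldest to youngest: Siderian, Rhyacian, Statherian, Ordovician, Triassic.
Span = 2500 − 201.4 = 2298.6 Myr.

Siderian, Rhyacian, Statherian, Ordovician, Triassic; total span 2298.6 Myr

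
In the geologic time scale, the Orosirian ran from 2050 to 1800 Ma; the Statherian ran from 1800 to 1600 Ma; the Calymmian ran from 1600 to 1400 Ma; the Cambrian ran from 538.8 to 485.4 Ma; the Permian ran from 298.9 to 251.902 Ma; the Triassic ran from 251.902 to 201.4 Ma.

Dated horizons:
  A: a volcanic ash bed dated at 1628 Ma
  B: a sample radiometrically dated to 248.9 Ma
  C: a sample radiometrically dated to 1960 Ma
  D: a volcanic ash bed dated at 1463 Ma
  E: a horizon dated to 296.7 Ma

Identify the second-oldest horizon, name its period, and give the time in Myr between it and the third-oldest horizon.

Sorted oldest-first by Ma: C (1960), A (1628), D (1463), E (296.7), B (248.9).
The second oldest is A at 1628 Ma, which lies in 1800–1600 Ma: the Statherian.
The third oldest is D at 1463 Ma; separation = |1628 − 1463| = 165 Myr.

A, in the Statherian; 165 million years to D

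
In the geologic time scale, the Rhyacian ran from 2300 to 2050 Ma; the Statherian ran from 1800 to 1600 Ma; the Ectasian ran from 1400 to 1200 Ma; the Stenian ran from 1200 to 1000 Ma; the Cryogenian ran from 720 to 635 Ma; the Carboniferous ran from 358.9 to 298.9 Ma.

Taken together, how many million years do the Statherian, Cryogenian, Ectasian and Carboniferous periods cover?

Duration is start − end for each: (1800 − 1600) + (720 − 635) + (1400 − 1200) + (358.9 − 298.9).
That is 200 + 85 + 200 + 60, which totals 545 million years.

545 million years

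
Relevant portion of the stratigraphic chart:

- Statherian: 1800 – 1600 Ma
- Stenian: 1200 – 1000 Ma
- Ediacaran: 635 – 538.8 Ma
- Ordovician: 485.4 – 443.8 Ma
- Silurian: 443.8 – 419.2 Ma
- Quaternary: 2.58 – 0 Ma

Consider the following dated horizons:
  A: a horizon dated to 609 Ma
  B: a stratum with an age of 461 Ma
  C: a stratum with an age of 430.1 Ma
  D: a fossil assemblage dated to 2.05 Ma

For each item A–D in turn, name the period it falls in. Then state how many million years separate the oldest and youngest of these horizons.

A — Ediacaran; B — Ordovician; C — Silurian; D — Quaternary; span 606.95 million years

Match each age against the start–end ranges in the excerpt: A = 609 Ma → Ediacaran (635–538.8); B = 461 Ma → Ordovician (485.4–443.8); C = 430.1 Ma → Silurian (443.8–419.2); D = 2.05 Ma → Quaternary (2.58–0).
The largest age is 609 Ma and the smallest is 2.05 Ma; their difference is 606.95 Myr.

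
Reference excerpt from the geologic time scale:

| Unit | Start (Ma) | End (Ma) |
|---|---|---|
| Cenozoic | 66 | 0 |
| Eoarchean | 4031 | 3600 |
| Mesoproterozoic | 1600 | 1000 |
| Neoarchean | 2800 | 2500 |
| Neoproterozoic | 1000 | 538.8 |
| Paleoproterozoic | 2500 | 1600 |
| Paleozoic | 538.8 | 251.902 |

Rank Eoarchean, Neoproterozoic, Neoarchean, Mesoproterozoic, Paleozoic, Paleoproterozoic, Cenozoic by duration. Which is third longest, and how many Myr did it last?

Start − end for each: Eoarchean 4031 − 3600 = 431; Neoproterozoic 1000 − 538.8 = 461.2; Neoarchean 2800 − 2500 = 300; Mesoproterozoic 1600 − 1000 = 600; Paleozoic 538.8 − 251.902 = 286.898; Paleoproterozoic 2500 − 1600 = 900; Cenozoic 66 − 0 = 66.
Ranking these from longest: Paleoproterozoic > Mesoproterozoic > Neoproterozoic > Eoarchean > Neoarchean > Paleozoic > Cenozoic.
Position 3 in that ranking is Neoproterozoic, which lasted 461.2 Myr.

Neoproterozoic, 461.2 million years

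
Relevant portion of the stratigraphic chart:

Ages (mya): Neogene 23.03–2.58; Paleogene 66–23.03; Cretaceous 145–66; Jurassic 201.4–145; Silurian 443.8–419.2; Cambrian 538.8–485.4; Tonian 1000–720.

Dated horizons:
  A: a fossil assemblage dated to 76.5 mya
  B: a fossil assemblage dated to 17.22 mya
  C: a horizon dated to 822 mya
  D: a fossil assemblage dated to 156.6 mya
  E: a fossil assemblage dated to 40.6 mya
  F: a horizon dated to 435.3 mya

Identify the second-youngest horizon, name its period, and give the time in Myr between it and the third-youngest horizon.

E, in the Paleogene; 35.9 million years to A

Smaller Ma means younger, so youngest first: B 17.22 < E 40.6 < A 76.5 < D 156.6 < F 435.3 < C 822.
Counting 2 along gives E (40.6 Ma); the excerpt puts that inside the Paleogene, 66–23.03 Ma.
Next in line is A (76.5 Ma), and 76.5 − 40.6 = 35.9 Myr.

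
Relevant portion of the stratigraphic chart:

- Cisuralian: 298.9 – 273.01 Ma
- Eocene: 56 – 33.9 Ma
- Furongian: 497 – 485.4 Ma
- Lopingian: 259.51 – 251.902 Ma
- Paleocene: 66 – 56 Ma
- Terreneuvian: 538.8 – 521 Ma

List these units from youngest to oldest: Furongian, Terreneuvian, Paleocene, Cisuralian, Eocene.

Read off each span (Ma): Furongian 497–485.4; Terreneuvian 538.8–521; Paleocene 66–56; Cisuralian 298.9–273.01; Eocene 56–33.9.
Larger Ma is older, so oldest→youngest is Terreneuvian, Furongian, Cisuralian, Paleocene, Eocene; reverse it for youngest→oldest.

Eocene, Paleocene, Cisuralian, Furongian, Terreneuvian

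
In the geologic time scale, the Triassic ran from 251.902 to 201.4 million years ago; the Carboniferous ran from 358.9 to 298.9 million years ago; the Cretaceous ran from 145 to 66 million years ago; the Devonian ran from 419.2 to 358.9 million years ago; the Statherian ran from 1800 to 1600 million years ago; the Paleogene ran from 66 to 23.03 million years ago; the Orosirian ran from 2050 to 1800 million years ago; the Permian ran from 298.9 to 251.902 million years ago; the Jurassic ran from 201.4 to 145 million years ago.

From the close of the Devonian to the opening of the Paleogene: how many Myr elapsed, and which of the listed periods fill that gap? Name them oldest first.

292.9 million years; Carboniferous, Permian, Triassic, Jurassic, Cretaceous

End of Devonian = 358.9 Ma; start of Paleogene = 66 Ma.
Gap = 358.9 − 66 = 292.9 Myr.
Periods wholly inside 358.9–66 Ma: Carboniferous (358.9–298.9), Permian (298.9–251.902), Triassic (251.902–201.4), Jurassic (201.4–145), Cretaceous (145–66).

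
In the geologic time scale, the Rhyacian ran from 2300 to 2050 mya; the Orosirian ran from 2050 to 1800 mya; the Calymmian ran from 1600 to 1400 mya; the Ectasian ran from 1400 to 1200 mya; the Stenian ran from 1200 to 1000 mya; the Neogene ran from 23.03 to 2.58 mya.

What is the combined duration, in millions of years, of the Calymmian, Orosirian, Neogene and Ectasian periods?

Each duration: Calymmian = 200; Orosirian = 250; Neogene = 20.45; Ectasian = 200.
Sum: 200 + 250 + 20.45 + 200 = 670.45 Myr.

670.45 million years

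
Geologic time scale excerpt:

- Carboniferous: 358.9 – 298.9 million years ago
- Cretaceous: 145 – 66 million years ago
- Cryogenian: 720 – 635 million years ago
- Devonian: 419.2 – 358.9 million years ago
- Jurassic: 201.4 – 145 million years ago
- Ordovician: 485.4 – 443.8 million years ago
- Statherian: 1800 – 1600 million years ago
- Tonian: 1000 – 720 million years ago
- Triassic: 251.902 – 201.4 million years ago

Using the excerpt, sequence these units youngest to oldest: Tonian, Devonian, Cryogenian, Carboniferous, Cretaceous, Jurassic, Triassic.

Cretaceous, Jurassic, Triassic, Carboniferous, Devonian, Cryogenian, Tonian

Read off each span (Ma): Tonian 1000–720; Devonian 419.2–358.9; Cryogenian 720–635; Carboniferous 358.9–298.9; Cretaceous 145–66; Jurassic 201.4–145; Triassic 251.902–201.4.
Larger Ma is older, so oldest→youngest is Tonian, Cryogenian, Devonian, Carboniferous, Triassic, Jurassic, Cretaceous; reverse it for youngest→oldest.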